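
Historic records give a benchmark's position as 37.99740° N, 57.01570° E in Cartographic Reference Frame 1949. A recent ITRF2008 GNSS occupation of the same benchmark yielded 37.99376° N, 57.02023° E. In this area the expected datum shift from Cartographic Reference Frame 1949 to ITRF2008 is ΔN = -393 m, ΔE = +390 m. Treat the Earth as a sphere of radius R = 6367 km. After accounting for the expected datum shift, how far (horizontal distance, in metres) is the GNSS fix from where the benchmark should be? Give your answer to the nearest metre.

Observed coordinate differences: Δφ = -0.00364°, Δλ = +0.00453°.
Converting to metres (1° lat = 111125 m, cos φ = 0.788039): observed ΔN = -404.5 m, observed ΔE = 396.7 m.
Subtracting the expected shift leaves a residual of -404.5 − (-393) = -11.5 m north and 396.7 − (390) = 6.7 m east.
Residual distance = √((-11.5)² + 6.7²) = 13.3 m.

13 m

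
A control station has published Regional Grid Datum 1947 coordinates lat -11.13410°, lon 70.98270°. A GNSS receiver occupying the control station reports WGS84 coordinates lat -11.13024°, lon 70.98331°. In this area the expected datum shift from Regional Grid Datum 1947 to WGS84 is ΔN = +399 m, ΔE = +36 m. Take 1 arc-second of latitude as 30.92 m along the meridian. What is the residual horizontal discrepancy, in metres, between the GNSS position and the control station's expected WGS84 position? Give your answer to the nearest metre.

Observed coordinate differences: Δφ = +0.00386°, Δλ = +0.00061°.
Converting to metres (1° lat = 111312 m, cos φ = 0.981178): observed ΔN = 429.7 m, observed ΔE = 66.6 m.
Subtracting the expected shift leaves a residual of 429.7 − (399) = 30.7 m north and 66.6 − (36) = 30.6 m east.
Residual distance = √(30.7² + 30.6²) = 43.3 m.

43 m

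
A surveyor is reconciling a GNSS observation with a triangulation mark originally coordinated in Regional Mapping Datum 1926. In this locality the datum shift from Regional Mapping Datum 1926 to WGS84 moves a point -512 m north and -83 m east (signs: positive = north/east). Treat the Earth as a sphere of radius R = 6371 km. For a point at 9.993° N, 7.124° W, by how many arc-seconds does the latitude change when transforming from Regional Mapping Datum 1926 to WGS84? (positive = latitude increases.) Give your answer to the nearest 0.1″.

Δφ = -16.6″

On a sphere of radius R, 1 rad of latitude = R, so Δφ = ΔN / R = -512.0 / 6371000 = -8.0364e-05 rad = -16.576″.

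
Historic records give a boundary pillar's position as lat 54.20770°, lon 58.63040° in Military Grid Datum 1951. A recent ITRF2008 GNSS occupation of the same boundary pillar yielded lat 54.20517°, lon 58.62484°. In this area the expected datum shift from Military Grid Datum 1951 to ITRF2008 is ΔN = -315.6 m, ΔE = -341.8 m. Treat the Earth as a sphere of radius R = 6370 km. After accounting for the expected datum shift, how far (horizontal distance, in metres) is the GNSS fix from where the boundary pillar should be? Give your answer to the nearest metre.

40 m

Observed coordinate differences: Δφ = -0.00253°, Δλ = -0.00556°.
Converting to metres (1° lat = 111177 m, cos φ = 0.584849): observed ΔN = -281.3 m, observed ΔE = -361.5 m.
Subtracting the expected shift leaves a residual of -281.3 − (-315.6) = 34.3 m north and -361.5 − (-341.8) = -19.7 m east.
Residual distance = √(34.3² + (-19.7)²) = 39.6 m.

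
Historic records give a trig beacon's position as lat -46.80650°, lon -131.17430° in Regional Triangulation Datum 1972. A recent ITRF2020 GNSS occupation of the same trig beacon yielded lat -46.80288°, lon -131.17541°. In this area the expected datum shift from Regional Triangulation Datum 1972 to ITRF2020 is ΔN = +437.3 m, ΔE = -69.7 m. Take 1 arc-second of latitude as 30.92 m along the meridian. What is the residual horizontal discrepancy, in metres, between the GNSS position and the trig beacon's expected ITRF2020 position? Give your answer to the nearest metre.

Observed coordinate differences: Δφ = +0.00362°, Δλ = -0.00111°.
Converting to metres (1° lat = 111312 m, cos φ = 0.684464): observed ΔN = 402.9 m, observed ΔE = -84.6 m.
Subtracting the expected shift leaves a residual of 402.9 − (437.3) = -34.4 m north and -84.6 − (-69.7) = -14.9 m east.
Residual distance = √((-34.4)² + (-14.9)²) = 37.4 m.

37 m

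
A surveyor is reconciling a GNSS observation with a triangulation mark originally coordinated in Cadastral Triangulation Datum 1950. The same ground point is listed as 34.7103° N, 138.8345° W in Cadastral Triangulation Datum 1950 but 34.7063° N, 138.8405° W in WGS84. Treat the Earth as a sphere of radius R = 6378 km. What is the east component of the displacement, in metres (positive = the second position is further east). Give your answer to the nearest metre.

ΔE = -549 m

Δφ = 34.7063° − 34.7103° = -0.0040°; Δλ = -138.8405° − -138.8345° = -0.0060°.
1° along a meridian = πR/180 = 111317 m.
ΔN = Δφ × 111317 = -445.3 m; ΔE = Δλ × 111317 × cos(34.7103°) = -0.0060 × 111317 × 0.822042 = -549.0 m.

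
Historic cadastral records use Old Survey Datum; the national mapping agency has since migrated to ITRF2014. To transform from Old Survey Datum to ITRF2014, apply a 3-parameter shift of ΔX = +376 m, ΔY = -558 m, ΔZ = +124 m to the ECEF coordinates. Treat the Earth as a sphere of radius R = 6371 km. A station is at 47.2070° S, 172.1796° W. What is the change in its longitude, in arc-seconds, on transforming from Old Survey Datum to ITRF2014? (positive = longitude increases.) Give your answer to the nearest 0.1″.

sin φ = -0.733813, cos φ = 0.679352, sin λ = -0.136068, cos λ = -0.990699.
East component: ΔE = −sin λ·ΔX + cos λ·ΔY = −(-0.136068)(376) + (-0.990699)(-558) = 603.97 m.
1° of latitude spans πR/180 = 111195 m; at latitude φ, 1° of longitude spans that × cos φ = 75540.5 m, so Δλ = 603.97 / 75540.5 × 3600 = 28.783″.

Δλ = 28.8″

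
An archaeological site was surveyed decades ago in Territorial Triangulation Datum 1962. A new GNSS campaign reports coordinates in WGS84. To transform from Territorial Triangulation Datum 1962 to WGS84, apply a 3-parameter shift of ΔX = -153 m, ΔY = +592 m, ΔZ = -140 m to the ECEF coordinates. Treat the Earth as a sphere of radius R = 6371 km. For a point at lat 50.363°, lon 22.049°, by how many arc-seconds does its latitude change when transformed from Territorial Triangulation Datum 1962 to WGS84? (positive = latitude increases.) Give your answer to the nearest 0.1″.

Δφ = -4.9″

sin φ = 0.770101, cos φ = 0.637921, sin λ = 0.375399, cos λ = 0.926863.
North component: ΔN = −sin φ cos λ·ΔX − sin φ sin λ·ΔY + cos φ·ΔZ = −(0.770101)(0.926863)(-153) − (0.770101)(0.375399)(592) + (0.637921)(-140) = -151.25 m.
1° of latitude spans πR/180 = 111195 m, so Δφ = -151.25 / 111195 × 3600 = -4.897″.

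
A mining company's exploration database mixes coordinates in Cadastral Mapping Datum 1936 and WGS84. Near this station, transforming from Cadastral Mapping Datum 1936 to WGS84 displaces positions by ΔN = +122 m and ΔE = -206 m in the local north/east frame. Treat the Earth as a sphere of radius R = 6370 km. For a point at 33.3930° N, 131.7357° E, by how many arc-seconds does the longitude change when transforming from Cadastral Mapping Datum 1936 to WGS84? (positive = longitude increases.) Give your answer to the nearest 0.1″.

At latitude 33.3930°, cos φ = 0.834915.
One radian of longitude at latitude φ spans R cos φ, so Δλ = ΔE / (R cos φ) = -206.0 / (6370000 × 0.834915) = -3.8733e-05 rad = -7.989″.

Δλ = -8.0″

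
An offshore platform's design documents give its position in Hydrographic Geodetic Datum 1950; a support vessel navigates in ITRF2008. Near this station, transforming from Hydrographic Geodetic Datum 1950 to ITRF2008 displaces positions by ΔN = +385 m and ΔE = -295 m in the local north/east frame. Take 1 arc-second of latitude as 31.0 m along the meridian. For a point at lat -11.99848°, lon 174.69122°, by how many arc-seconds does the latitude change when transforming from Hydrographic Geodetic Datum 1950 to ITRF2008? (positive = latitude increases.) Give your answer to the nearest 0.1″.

1″ of latitude = 31.00 m, so Δφ = 385.0 / 31.00 = 12.419″.

Δφ = 12.4″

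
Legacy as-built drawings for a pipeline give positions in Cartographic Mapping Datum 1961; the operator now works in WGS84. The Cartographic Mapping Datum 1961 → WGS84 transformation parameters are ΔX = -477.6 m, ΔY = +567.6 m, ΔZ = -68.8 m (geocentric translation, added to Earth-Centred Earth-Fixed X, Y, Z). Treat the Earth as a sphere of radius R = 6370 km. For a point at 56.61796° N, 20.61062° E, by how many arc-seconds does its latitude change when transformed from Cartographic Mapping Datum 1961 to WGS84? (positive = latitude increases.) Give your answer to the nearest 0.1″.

Δφ = 5.5″

sin φ = 0.835020, cos φ = 0.550219, sin λ = 0.352015, cos λ = 0.935994.
North component: ΔN = −sin φ cos λ·ΔX − sin φ sin λ·ΔY + cos φ·ΔZ = −(0.835020)(0.935994)(-477.6) − (0.835020)(0.352015)(567.6) + (0.550219)(-68.8) = 168.58 m.
1° of latitude spans πR/180 = 111177 m, so Δφ = 168.58 / 111177 × 3600 = 5.459″.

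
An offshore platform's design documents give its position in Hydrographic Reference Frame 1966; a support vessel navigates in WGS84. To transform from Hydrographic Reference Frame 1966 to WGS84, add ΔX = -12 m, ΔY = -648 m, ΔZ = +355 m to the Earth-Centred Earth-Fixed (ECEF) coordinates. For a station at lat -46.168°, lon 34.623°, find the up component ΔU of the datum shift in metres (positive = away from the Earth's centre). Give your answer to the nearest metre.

ΔU = -518 m

At φ = -46.168°, λ = 34.623°: sin φ = -0.721374, cos φ = 0.692546, sin λ = 0.568174, cos λ = 0.822908.
ΔU = cos φ cos λ·ΔX + cos φ sin λ·ΔY + sin φ·ΔZ = (0.692546)(0.822908)(-12) + (0.692546)(0.568174)(-648) + (-0.721374)(355) = -517.91 m.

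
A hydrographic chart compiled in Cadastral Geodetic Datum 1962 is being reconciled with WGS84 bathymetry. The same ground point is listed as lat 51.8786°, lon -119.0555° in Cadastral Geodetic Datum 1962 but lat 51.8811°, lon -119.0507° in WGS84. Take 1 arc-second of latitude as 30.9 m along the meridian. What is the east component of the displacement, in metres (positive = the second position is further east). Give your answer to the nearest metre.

Δφ = 51.8811° − 51.8786° = +0.0025°; Δλ = -119.0507° − -119.0555° = +0.0048°.
1° of latitude = 3600 × 30.90 = 111240 m.
ΔN = Δφ × 111240 = 278.1 m; ΔE = Δλ × 111240 × cos(51.8786°) = +0.0048 × 111240 × 0.617330 = 329.6 m.

ΔE = 330 m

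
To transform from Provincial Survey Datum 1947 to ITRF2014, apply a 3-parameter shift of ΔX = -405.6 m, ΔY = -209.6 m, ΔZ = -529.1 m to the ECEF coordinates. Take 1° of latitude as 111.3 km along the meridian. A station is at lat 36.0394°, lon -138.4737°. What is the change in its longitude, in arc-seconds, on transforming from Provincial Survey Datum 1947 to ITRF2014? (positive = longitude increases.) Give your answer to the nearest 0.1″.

Δλ = -4.5″

sin φ = 0.588341, cos φ = 0.808613, sin λ = -0.662964, cos λ = -0.748651.
East component: ΔE = −sin λ·ΔX + cos λ·ΔY = −(-0.662964)(-405.6) + (-0.748651)(-209.6) = -111.98 m.
1° of latitude spans 111300 m; at latitude φ, 1° of longitude spans that × cos φ = 89998.6 m, so Δλ = -111.98 / 89998.6 × 3600 = -4.479″.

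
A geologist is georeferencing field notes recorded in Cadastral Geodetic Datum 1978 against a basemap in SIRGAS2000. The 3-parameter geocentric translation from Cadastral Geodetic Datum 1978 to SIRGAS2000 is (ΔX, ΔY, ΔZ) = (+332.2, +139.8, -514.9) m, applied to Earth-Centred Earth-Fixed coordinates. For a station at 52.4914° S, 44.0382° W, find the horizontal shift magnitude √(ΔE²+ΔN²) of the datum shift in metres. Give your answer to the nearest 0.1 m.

387.7 m

The local east axis at (φ, λ) is (−sin λ, cos λ, 0), so ΔE = −sin(-44.0382°)·332.2 + cos(-44.0382°)·139.8 = 331.42 m.
The local north axis is (−sin φ cos λ, −sin φ sin λ, cos φ), giving ΔN = 189.440 − 77.089 − 313.513 = -201.16 m.
Horizontal magnitude = √(ΔE² + ΔN²) = √(331.42² + (-201.16)²) = 387.70 m.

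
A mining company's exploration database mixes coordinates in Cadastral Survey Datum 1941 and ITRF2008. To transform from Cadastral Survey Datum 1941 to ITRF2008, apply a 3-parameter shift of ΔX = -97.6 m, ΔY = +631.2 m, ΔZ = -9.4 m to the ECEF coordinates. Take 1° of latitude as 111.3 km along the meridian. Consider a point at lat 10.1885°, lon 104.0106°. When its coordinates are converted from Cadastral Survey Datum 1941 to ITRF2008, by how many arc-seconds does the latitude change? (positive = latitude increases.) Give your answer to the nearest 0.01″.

sin φ = 0.176887, cos φ = 0.984231, sin λ = 0.970251, cos λ = -0.242101.
North component: ΔN = −sin φ cos λ·ΔX − sin φ sin λ·ΔY + cos φ·ΔZ = −(0.176887)(-0.242101)(-97.6) − (0.176887)(0.970251)(631.2) + (0.984231)(-9.4) = -121.76 m.
1° of latitude spans 111300 m, so Δφ = -121.76 / 111300 × 3600 = -3.938″.

Δφ = -3.94″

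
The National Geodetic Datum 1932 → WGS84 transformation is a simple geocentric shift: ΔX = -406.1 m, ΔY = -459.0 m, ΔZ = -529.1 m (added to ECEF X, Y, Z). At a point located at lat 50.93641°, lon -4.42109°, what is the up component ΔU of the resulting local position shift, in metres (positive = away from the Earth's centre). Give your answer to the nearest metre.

At φ = 50.93641°, λ = -4.42109°: sin φ = 0.776447, cos φ = 0.630183, sin λ = -0.077086, cos λ = 0.997024.
ΔU = cos φ cos λ·ΔX + cos φ sin λ·ΔY + sin φ·ΔZ = (0.630183)(0.997024)(-406.1) + (0.630183)(-0.077086)(-459.0) + (0.776447)(-529.1) = -643.68 m.

ΔU = -644 m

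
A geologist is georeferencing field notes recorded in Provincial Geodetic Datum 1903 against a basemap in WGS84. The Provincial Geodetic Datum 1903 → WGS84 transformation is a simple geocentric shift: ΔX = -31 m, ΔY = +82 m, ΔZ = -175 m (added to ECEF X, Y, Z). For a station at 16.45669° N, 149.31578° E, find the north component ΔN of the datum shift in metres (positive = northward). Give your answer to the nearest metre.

ΔN = -187 m

The local north axis is (−sin φ cos λ, −sin φ sin λ, cos φ), giving ΔN = -7.552 − 11.854 − 167.831 = -187.24 m.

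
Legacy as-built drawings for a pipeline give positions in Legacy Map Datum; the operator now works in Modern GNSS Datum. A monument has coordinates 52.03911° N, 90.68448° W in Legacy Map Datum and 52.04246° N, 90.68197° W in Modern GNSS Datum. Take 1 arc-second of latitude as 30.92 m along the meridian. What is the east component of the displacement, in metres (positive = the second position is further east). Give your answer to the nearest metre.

ΔE = 172 m

Δφ = 52.04246° − 52.03911° = +0.00335°; Δλ = -90.68197° − -90.68448° = +0.00251°.
1° of latitude = 3600 × 30.92 = 111312 m.
ΔN = Δφ × 111312 = 372.9 m; ΔE = Δλ × 111312 × cos(52.03911°) = +0.00251 × 111312 × 0.615123 = 171.9 m.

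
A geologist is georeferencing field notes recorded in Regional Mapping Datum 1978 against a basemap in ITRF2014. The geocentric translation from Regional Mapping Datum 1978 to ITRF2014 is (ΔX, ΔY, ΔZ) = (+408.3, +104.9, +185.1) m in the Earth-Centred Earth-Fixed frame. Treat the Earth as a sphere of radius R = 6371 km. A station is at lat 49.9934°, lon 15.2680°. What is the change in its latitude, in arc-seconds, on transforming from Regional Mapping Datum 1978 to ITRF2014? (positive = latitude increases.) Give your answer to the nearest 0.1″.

sin φ = 0.765970, cos φ = 0.642876, sin λ = 0.263334, cos λ = 0.964705.
North component: ΔN = −sin φ cos λ·ΔX − sin φ sin λ·ΔY + cos φ·ΔZ = −(0.765970)(0.964705)(408.3) − (0.765970)(0.263334)(104.9) + (0.642876)(185.1) = -203.87 m.
1° of latitude spans πR/180 = 111195 m, so Δφ = -203.87 / 111195 × 3600 = -6.600″.

Δφ = -6.6″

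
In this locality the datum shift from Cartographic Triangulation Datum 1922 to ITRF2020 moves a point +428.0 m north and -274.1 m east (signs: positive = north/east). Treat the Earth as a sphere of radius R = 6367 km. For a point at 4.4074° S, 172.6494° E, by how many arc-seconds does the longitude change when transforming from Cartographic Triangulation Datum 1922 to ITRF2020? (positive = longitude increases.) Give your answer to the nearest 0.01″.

Δλ = -8.91″

At latitude -4.4074°, cos φ = 0.997043.
One radian of longitude at latitude φ spans R cos φ, so Δλ = ΔE / (R cos φ) = -274.1 / (6367000 × 0.997043) = -4.3178e-05 rad = -8.906″.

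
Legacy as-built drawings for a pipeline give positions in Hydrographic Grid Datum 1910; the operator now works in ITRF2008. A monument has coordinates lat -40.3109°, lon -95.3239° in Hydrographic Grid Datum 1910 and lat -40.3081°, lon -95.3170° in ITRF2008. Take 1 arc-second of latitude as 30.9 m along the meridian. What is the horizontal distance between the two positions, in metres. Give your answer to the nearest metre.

Δφ = -40.3081° − -40.3109° = +0.0028°; Δλ = -95.3170° − -95.3239° = +0.0069°.
1° of latitude = 3600 × 30.90 = 111240 m.
ΔN = Δφ × 111240 = 311.5 m; ΔE = Δλ × 111240 × cos(-40.3109°) = +0.0069 × 111240 × 0.762545 = 585.3 m.
Distance = √(ΔE² + ΔN²) = √(585.3² + 311.5²) = 663.0 m.

663 m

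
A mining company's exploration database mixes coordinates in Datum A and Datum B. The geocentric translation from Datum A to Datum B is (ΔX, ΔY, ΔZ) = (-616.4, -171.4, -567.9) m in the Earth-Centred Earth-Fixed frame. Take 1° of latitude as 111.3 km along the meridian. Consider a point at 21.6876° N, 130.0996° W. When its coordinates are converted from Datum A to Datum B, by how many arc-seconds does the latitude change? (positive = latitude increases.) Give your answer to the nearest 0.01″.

sin φ = 0.369546, cos φ = 0.929213, sin λ = -0.764926, cos λ = -0.644118.
North component: ΔN = −sin φ cos λ·ΔX − sin φ sin λ·ΔY + cos φ·ΔZ = −(0.369546)(-0.644118)(-616.4) − (0.369546)(-0.764926)(-171.4) + (0.929213)(-567.9) = -722.87 m.
1° of latitude spans 111300 m, so Δφ = -722.87 / 111300 × 3600 = -23.381″.

Δφ = -23.38″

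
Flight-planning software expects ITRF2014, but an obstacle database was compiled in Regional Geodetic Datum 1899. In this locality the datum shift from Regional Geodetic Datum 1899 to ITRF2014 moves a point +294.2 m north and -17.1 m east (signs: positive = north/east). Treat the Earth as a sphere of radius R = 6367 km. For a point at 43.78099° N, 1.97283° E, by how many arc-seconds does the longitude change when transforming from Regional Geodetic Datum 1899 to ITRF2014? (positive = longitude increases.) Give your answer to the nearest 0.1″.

Δλ = -0.8″

At latitude 43.78099°, cos φ = 0.721990.
One radian of longitude at latitude φ spans R cos φ, so Δλ = ΔE / (R cos φ) = -17.1 / (6367000 × 0.721990) = -3.7199e-06 rad = -0.767″.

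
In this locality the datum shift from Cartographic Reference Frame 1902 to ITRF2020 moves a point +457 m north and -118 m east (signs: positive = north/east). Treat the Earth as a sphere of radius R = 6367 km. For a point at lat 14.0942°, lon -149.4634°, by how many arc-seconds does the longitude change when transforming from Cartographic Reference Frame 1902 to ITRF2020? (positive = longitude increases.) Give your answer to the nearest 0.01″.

Δλ = -3.94″

At latitude 14.0942°, cos φ = 0.969897.
One radian of longitude at latitude φ spans R cos φ, so Δλ = ΔE / (R cos φ) = -118.0 / (6367000 × 0.969897) = -1.9108e-05 rad = -3.941″.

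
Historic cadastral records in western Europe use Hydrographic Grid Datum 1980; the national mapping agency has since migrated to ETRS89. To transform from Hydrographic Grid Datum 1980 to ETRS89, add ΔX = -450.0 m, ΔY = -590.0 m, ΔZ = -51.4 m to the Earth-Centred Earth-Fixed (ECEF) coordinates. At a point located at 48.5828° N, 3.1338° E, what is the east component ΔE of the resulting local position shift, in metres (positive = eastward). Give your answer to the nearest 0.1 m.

At φ = 48.5828°, λ = 3.1338°: sin φ = 0.749913, cos φ = 0.661537, sin λ = 0.054668, cos λ = 0.998505.
ΔE = −sin λ·ΔX + cos λ·ΔY = −(0.054668)·(-450.0) + (0.998505)·(-590.0) = -564.52 m.

ΔE = -564.5 m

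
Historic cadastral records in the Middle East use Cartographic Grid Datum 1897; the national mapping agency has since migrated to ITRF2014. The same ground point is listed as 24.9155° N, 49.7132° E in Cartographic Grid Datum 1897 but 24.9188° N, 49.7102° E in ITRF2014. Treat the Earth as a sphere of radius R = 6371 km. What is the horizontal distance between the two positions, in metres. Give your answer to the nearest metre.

476 m

Δφ = 24.9188° − 24.9155° = +0.0033°; Δλ = 49.7102° − 49.7132° = -0.0030°.
1° along a meridian = πR/180 = 111195 m.
ΔN = Δφ × 111195 = 366.9 m; ΔE = Δλ × 111195 × cos(24.9155°) = -0.0030 × 111195 × 0.906930 = -302.5 m.
Distance = √(ΔE² + ΔN²) = √((-302.5)² + 366.9²) = 475.6 m.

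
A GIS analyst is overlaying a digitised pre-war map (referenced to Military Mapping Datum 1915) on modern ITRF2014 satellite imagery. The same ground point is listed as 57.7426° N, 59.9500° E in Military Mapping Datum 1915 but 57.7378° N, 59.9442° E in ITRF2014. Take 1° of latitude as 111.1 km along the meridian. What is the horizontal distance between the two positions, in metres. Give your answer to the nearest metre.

635 m

Δφ = 57.7378° − 57.7426° = -0.0048°; Δλ = 59.9442° − 59.9500° = -0.0058°.
ΔN = Δφ × 111100 = -533.3 m; ΔE = Δλ × 111100 × cos(57.7426°) = -0.0058 × 111100 × 0.533724 = -343.9 m.
Distance = √(ΔE² + ΔN²) = √((-343.9)² + (-533.3)²) = 634.6 m.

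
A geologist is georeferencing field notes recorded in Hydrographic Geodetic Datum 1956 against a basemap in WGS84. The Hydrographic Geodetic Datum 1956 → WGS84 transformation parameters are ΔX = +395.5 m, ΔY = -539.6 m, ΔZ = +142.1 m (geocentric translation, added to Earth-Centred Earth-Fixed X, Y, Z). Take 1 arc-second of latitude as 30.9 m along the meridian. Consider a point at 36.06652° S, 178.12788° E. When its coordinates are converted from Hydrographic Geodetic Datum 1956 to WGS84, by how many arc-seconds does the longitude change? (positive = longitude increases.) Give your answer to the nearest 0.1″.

sin φ = -0.588724, cos φ = 0.808334, sin λ = 0.032669, cos λ = -0.999466.
East component: ΔE = −sin λ·ΔX + cos λ·ΔY = −(0.032669)(395.5) + (-0.999466)(-539.6) = 526.39 m.
1° of latitude spans 3600 × 30.90 = 111240 m; at latitude φ, 1° of longitude spans that × cos φ = 89919.1 m, so Δλ = 526.39 / 89919.1 × 3600 = 21.075″.

Δλ = 21.1″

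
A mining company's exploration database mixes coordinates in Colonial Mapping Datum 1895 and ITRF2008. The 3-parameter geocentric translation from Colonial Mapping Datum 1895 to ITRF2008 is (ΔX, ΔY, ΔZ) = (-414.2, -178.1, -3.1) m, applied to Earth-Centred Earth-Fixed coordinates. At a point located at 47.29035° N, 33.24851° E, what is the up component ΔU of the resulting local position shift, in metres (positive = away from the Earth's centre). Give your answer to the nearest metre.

ΔU = -303 m

The local up (radial) axis is (cos φ cos λ, cos φ sin λ, sin φ), giving ΔU = -234.954 − 66.232 − 2.278 = -303.46 m.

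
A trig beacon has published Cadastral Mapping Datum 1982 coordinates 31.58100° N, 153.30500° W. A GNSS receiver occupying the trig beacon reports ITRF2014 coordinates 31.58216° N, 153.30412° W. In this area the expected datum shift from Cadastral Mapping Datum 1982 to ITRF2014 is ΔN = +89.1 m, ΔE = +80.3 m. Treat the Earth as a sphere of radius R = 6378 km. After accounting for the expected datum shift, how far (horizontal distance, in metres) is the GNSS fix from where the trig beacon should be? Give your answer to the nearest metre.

40 m

Observed coordinate differences: Δφ = +0.00116°, Δλ = +0.00088°.
Converting to metres (1° lat = 111317 m, cos φ = 0.851901): observed ΔN = 129.1 m, observed ΔE = 83.5 m.
Subtracting the expected shift leaves a residual of 129.1 − (89.1) = 40.0 m north and 83.5 − (80.3) = 3.2 m east.
Residual distance = √(40.0² + 3.2²) = 40.2 m.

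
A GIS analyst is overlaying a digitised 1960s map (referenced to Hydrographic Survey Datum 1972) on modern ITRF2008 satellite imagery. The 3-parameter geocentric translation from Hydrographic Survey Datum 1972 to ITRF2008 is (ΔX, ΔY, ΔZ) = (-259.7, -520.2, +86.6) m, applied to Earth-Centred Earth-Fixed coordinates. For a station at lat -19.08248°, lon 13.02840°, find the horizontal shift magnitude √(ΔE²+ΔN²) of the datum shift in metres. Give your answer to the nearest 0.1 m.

450.0 m

The local east axis at (φ, λ) is (−sin λ, cos λ, 0), so ΔE = −sin(13.02840°)·(-259.7) + cos(13.02840°)·(-520.2) = -448.26 m.
The local north axis is (−sin φ cos λ, −sin φ sin λ, cos φ), giving ΔN = -82.718 − 38.339 + 81.841 = -39.22 m.
Horizontal magnitude = √(ΔE² + ΔN²) = √((-448.26)² + (-39.22)²) = 449.98 m.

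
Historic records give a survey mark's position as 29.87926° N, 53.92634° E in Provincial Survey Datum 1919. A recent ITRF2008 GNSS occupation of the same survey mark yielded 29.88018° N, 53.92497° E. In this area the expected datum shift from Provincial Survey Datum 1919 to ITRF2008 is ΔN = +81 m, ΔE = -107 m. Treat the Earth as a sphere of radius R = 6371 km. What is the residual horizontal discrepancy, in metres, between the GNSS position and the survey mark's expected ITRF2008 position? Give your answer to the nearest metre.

33 m

Observed coordinate differences: Δφ = +0.00092°, Δλ = -0.00137°.
Converting to metres (1° lat = 111195 m, cos φ = 0.867077): observed ΔN = 102.3 m, observed ΔE = -132.1 m.
Subtracting the expected shift leaves a residual of 102.3 − (81) = 21.3 m north and -132.1 − (-107) = -25.1 m east.
Residual distance = √(21.3² + (-25.1)²) = 32.9 m.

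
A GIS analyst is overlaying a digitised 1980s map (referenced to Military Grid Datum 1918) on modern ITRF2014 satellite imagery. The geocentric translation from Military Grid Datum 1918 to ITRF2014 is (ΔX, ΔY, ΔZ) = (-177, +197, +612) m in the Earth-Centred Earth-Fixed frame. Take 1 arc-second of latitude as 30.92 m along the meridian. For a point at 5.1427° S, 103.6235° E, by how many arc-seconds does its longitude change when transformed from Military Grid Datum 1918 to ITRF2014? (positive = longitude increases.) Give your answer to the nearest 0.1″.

sin φ = -0.089637, cos φ = 0.995975, sin λ = 0.971864, cos λ = -0.235541.
East component: ΔE = −sin λ·ΔX + cos λ·ΔY = −(0.971864)(-177) + (-0.235541)(197) = 125.62 m.
1° of latitude spans 3600 × 30.92 = 111312 m; at latitude φ, 1° of longitude spans that × cos φ = 110863.9 m, so Δλ = 125.62 / 110863.9 × 3600 = 4.079″.

Δλ = 4.1″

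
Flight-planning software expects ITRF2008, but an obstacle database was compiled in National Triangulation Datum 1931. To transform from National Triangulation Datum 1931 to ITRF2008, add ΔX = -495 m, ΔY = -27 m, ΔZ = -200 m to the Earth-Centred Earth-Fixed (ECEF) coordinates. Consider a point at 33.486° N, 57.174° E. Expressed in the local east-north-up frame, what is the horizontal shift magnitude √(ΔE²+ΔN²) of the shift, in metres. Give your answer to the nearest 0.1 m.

401.4 m

At φ = 33.486°, λ = 57.174°: sin φ = 0.551733, cos φ = 0.834021, sin λ = 0.840321, cos λ = 0.542090.
ΔE = −sin λ·ΔX + cos λ·ΔY = −(0.840321)·(-495) + (0.542090)·(-27) = 401.32 m.
ΔN = −sin φ cos λ·ΔX − sin φ sin λ·ΔY + cos φ·ΔZ = −(0.551733)(0.542090)(-495) − (0.551733)(0.840321)(-27) + (0.834021)(-200) = -6.24 m.
Horizontal magnitude = √(ΔE² + ΔN²) = √(401.32² + (-6.24)²) = 401.37 m.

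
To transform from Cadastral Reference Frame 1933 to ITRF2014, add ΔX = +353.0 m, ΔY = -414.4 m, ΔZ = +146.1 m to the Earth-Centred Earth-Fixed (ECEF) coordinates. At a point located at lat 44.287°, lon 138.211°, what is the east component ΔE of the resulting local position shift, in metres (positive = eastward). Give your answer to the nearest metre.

ΔE = 74 m

The local east axis at (φ, λ) is (−sin λ, cos λ, 0), so ΔE = −sin(138.211°)·353.0 + cos(138.211°)·(-414.4) = 73.74 m.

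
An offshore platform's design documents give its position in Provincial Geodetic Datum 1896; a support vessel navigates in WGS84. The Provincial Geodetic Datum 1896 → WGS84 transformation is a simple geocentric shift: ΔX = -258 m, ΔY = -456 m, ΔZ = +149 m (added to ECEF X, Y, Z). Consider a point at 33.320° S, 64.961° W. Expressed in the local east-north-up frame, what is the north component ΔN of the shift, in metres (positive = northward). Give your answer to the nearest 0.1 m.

The local north axis is (−sin φ cos λ, −sin φ sin λ, cos φ), giving ΔN = -59.982 + 226.947 + 124.507 = 291.47 m.

ΔN = 291.5 m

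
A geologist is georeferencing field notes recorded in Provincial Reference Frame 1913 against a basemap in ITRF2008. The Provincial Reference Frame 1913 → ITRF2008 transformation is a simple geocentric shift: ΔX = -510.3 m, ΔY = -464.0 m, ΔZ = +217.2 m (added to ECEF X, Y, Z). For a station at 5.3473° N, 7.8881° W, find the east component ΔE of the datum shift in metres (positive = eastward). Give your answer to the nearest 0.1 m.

ΔE = -529.6 m

The local east axis at (φ, λ) is (−sin λ, cos λ, 0), so ΔE = −sin(-7.8881°)·(-510.3) + cos(-7.8881°)·(-464.0) = -529.64 m.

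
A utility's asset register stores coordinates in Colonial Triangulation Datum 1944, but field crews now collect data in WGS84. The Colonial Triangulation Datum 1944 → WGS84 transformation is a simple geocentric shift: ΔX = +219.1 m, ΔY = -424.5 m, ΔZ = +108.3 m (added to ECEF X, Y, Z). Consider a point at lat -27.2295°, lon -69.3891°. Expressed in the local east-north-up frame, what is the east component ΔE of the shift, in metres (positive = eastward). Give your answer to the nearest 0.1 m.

ΔE = 55.6 m

At φ = -27.2295°, λ = -69.3891°: sin φ = -0.457556, cos φ = 0.889181, sin λ = -0.935993, cos λ = 0.352020.
ΔE = −sin λ·ΔX + cos λ·ΔY = −(-0.935993)·(219.1) + (0.352020)·(-424.5) = 55.64 m.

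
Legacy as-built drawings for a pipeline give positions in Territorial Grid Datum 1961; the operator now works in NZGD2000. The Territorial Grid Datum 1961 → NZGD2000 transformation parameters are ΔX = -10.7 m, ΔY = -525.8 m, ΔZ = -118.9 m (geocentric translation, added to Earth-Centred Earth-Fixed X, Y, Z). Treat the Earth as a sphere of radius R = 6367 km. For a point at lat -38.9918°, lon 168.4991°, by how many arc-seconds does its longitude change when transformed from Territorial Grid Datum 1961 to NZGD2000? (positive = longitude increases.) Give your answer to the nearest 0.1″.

sin φ = -0.629209, cos φ = 0.777236, sin λ = 0.199383, cos λ = -0.979922.
East component: ΔE = −sin λ·ΔX + cos λ·ΔY = −(0.199383)(-10.7) + (-0.979922)(-525.8) = 517.38 m.
1° of latitude spans πR/180 = 111125 m; at latitude φ, 1° of longitude spans that × cos φ = 86370.4 m, so Δλ = 517.38 / 86370.4 × 3600 = 21.565″.

Δλ = 21.6″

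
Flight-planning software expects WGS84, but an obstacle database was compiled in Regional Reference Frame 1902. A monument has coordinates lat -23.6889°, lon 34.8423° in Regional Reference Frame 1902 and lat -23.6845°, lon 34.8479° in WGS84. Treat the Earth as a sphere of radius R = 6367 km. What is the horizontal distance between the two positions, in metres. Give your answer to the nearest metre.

Δφ = -23.6845° − -23.6889° = +0.0044°; Δλ = 34.8479° − 34.8423° = +0.0056°.
1° along a meridian = πR/180 = 111125 m.
ΔN = Δφ × 111125 = 489.0 m; ΔE = Δλ × 111125 × cos(-23.6889°) = +0.0056 × 111125 × 0.915740 = 569.9 m.
Distance = √(ΔE² + ΔN²) = √(569.9² + 489.0²) = 750.9 m.

751 m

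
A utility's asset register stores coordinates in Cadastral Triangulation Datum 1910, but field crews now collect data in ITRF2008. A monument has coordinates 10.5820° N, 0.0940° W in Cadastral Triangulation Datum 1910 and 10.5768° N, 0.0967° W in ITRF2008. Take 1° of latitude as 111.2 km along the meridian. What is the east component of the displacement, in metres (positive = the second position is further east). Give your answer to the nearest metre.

ΔE = -295 m

Δφ = 10.5768° − 10.5820° = -0.0052°; Δλ = -0.0967° − -0.0940° = -0.0027°.
ΔN = Δφ × 111200 = -578.2 m; ΔE = Δλ × 111200 × cos(10.5820°) = -0.0027 × 111200 × 0.982993 = -295.1 m.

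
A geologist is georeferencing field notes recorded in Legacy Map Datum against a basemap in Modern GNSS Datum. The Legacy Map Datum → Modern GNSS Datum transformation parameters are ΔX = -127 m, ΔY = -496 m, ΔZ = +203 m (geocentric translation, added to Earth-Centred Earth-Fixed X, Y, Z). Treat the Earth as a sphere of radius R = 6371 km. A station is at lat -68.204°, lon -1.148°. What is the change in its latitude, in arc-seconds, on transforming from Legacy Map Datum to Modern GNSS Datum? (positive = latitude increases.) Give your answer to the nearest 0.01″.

sin φ = -0.928512, cos φ = 0.371303, sin λ = -0.020035, cos λ = 0.999799.
North component: ΔN = −sin φ cos λ·ΔX − sin φ sin λ·ΔY + cos φ·ΔZ = −(-0.928512)(0.999799)(-127) − (-0.928512)(-0.020035)(-496) + (0.371303)(203) = -33.30 m.
1° of latitude spans πR/180 = 111195 m, so Δφ = -33.30 / 111195 × 3600 = -1.078″.

Δφ = -1.08″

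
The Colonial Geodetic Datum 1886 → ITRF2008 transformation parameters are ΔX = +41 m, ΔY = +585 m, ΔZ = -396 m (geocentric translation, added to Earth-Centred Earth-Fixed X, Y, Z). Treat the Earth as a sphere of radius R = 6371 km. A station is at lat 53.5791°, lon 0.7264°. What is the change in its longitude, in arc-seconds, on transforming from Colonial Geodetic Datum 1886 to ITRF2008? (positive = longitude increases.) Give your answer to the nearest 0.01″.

Δλ = 31.87″

sin φ = 0.804677, cos φ = 0.593712, sin λ = 0.012678, cos λ = 0.999920.
East component: ΔE = −sin λ·ΔX + cos λ·ΔY = −(0.012678)(41) + (0.999920)(585) = 584.43 m.
1° of latitude spans πR/180 = 111195 m; at latitude φ, 1° of longitude spans that × cos φ = 66017.8 m, so Δλ = 584.43 / 66017.8 × 3600 = 31.870″.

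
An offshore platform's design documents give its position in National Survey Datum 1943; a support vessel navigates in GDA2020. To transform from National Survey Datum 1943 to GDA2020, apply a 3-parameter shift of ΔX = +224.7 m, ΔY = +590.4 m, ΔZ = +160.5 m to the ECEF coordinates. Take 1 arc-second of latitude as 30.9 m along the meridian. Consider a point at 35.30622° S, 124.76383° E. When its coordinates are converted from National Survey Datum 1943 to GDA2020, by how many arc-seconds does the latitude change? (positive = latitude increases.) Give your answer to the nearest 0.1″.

sin φ = -0.577946, cos φ = 0.816075, sin λ = 0.821509, cos λ = -0.570195.
North component: ΔN = −sin φ cos λ·ΔX − sin φ sin λ·ΔY + cos φ·ΔZ = −(-0.577946)(-0.570195)(224.7) − (-0.577946)(0.821509)(590.4) + (0.816075)(160.5) = 337.25 m.
1° of latitude spans 3600 × 30.90 = 111240 m, so Δφ = 337.25 / 111240 × 3600 = 10.914″.

Δφ = 10.9″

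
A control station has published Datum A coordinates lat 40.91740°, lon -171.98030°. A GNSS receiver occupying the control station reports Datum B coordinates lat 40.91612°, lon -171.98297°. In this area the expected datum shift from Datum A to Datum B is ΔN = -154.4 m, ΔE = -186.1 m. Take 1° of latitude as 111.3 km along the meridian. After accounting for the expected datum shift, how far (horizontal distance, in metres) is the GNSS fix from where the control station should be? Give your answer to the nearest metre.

40 m

Observed coordinate differences: Δφ = -0.00128°, Δλ = -0.00267°.
Converting to metres (1° lat = 111300 m, cos φ = 0.755655): observed ΔN = -142.5 m, observed ΔE = -224.6 m.
Subtracting the expected shift leaves a residual of -142.5 − (-154.4) = 11.9 m north and -224.6 − (-186.1) = -38.5 m east.
Residual distance = √(11.9² + (-38.5)²) = 40.3 m.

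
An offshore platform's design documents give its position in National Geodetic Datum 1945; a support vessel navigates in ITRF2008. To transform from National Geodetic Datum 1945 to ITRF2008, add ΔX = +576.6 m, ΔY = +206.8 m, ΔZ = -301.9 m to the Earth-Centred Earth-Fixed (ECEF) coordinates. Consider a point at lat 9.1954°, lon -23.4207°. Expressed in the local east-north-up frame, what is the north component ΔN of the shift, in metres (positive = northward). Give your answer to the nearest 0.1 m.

ΔN = -369.4 m

At φ = 9.1954°, λ = -23.4207°: sin φ = 0.159802, cos φ = 0.987149, sin λ = -0.397479, cos λ = 0.917611.
ΔN = −sin φ cos λ·ΔX − sin φ sin λ·ΔY + cos φ·ΔZ = −(0.159802)(0.917611)(576.6) − (0.159802)(-0.397479)(206.8) + (0.987149)(-301.9) = -369.44 m.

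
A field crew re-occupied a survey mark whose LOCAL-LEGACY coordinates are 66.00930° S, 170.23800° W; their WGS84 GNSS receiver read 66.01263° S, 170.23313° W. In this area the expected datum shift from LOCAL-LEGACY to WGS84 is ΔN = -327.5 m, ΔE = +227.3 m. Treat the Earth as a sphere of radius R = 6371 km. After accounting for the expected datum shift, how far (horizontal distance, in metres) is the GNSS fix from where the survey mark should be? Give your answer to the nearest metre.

43 m

Observed coordinate differences: Δφ = -0.00333°, Δλ = +0.00487°.
Converting to metres (1° lat = 111195 m, cos φ = 0.406588): observed ΔN = -370.3 m, observed ΔE = 220.2 m.
Subtracting the expected shift leaves a residual of -370.3 − (-327.5) = -42.8 m north and 220.2 − (227.3) = -7.1 m east.
Residual distance = √((-42.8)² + (-7.1)²) = 43.4 m.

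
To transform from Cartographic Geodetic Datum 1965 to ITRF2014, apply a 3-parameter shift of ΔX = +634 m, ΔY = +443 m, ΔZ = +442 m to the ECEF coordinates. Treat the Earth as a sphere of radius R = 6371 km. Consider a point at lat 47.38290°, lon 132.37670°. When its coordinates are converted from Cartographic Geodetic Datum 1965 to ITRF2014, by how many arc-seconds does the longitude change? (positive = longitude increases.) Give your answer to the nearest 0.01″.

sin φ = 0.735895, cos φ = 0.677096, sin λ = 0.738729, cos λ = -0.674002.
East component: ΔE = −sin λ·ΔX + cos λ·ΔY = −(0.738729)(634) + (-0.674002)(443) = -766.94 m.
1° of latitude spans πR/180 = 111195 m; at latitude φ, 1° of longitude spans that × cos φ = 75289.6 m, so Δλ = -766.94 / 75289.6 × 3600 = -36.671″.

Δλ = -36.67″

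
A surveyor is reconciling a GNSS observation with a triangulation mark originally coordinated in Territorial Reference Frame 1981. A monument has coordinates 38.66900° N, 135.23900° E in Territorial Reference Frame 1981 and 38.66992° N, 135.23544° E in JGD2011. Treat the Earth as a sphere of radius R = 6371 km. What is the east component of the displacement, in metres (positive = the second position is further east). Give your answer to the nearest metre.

Δφ = 38.66992° − 38.66900° = +0.00092°; Δλ = 135.23544° − 135.23900° = -0.00356°.
1° along a meridian = πR/180 = 111195 m.
ΔN = Δφ × 111195 = 102.3 m; ΔE = Δλ × 111195 × cos(38.66900°) = -0.00356 × 111195 × 0.780769 = -309.1 m.

ΔE = -309 m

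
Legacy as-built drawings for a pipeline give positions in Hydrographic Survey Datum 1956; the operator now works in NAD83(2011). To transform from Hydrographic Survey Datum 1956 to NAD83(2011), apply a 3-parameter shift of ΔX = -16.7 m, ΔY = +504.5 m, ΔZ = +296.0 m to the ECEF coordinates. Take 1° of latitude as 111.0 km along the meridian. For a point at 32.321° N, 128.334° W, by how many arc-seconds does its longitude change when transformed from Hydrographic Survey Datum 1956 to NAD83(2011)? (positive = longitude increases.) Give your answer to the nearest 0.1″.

sin φ = 0.534662, cos φ = 0.845066, sin λ = -0.784408, cos λ = -0.620245.
East component: ΔE = −sin λ·ΔX + cos λ·ΔY = −(-0.784408)(-16.7) + (-0.620245)(504.5) = -326.01 m.
1° of latitude spans 111000 m; at latitude φ, 1° of longitude spans that × cos φ = 93802.3 m, so Δλ = -326.01 / 93802.3 × 3600 = -12.512″.

Δλ = -12.5″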